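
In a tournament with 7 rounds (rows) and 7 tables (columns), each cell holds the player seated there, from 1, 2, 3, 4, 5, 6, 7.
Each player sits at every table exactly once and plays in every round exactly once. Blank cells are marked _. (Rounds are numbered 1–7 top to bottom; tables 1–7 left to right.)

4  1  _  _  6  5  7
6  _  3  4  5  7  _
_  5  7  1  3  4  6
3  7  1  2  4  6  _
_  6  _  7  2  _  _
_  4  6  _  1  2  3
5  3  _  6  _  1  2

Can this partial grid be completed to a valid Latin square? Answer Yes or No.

No round or table among the givens repeats a symbol, and propagating forced cells runs into no contradiction.
One valid completion exists (for instance, 4 1 2 3 6 5 7 / 6 2 3 4 5 7 1 / 2 5 7 1 3 4 6 / 3 7 1 2 4 6 5 / 1 6 5 7 2 3 4 / 7 4 6 5 1 2 3 / 5 3 4 6 7 1 2).

Yes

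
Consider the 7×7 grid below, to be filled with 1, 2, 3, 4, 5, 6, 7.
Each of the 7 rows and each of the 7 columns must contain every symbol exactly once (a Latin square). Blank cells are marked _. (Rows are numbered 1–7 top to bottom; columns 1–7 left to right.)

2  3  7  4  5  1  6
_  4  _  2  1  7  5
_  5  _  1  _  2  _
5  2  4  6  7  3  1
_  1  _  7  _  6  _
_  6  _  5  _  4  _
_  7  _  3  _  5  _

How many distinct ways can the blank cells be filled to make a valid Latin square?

Row 2, column 1: eliminating its row and column leaves {3, 6}.
Row 2, column 3: eliminating its row and column leaves {3, 6}.
Row 3, column 1: eliminating its row and column leaves {3, 4, 6, 7}.
Row 3, column 3: eliminating its row and column leaves {3, 6}.
Row 3, column 5: eliminating its row and column leaves {3, 4, 6}.
Row 3, column 7: eliminating its row and column leaves {3, 4, 7}.
Row 5, column 1: eliminating its row and column leaves {3, 4}.
Row 5, column 3: eliminating its row and column leaves {2, 3, 5}.
Row 5, column 5: eliminating its row and column leaves {2, 3, 4}.
Row 5, column 7: eliminating its row and column leaves {2, 3, 4}.
Row 6, column 1: eliminating its row and column leaves {1, 3, 7}.
Row 6, column 3: eliminating its row and column leaves {1, 2, 3}.
Row 6, column 5: eliminating its row and column leaves {2, 3}.
Row 6, column 7: eliminating its row and column leaves {2, 3, 7}.
Row 7, column 1: eliminating its row and column leaves {1, 4, 6}.
Row 7, column 3: eliminating its row and column leaves {1, 2, 6}.
Row 7, column 5: eliminating its row and column leaves {2, 4, 6}.
Row 7, column 7: eliminating its row and column leaves {2, 4}.
Enumerating the assignments across these blanks that avoid any row or column repeat gives 8 completions.

8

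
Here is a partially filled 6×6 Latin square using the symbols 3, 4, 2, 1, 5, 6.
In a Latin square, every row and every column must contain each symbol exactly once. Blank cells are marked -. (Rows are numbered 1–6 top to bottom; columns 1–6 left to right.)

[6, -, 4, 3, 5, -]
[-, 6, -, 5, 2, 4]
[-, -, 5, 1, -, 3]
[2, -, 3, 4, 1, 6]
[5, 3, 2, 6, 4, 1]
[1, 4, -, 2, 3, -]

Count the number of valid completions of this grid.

Row 1, column 2: eliminating its row and column leaves {2, 1}.
Row 1, column 6: eliminating its row and column leaves {2}.
Row 2, column 1: eliminating its row and column leaves {3}.
Row 2, column 3: eliminating its row and column leaves {1}.
Row 3, column 1: eliminating its row and column leaves {4}.
Row 3, column 2: eliminating its row and column leaves {2}.
Row 3, column 5: eliminating its row and column leaves {6}.
Row 4, column 2: eliminating its row and column leaves {5}.
Row 6, column 3: eliminating its row and column leaves {6}.
Row 6, column 6: eliminating its row and column leaves {5}.
Only one assignment across all blanks avoids any row or column repeat, giving 1 completion.

1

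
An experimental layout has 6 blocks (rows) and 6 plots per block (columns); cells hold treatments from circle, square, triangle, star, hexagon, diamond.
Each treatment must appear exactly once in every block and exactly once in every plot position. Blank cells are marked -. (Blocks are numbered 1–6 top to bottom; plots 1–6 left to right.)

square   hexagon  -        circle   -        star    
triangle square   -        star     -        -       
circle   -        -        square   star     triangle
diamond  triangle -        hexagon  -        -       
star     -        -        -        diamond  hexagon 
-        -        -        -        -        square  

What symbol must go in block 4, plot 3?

star

Block 1, plot 5: block 1 has {circle, square, star, hexagon} and plot 5 has {star, diamond}, leaving only triangle.
Block 1, plot 3: block 1 has {circle, square, triangle, star, hexagon} and plot 3 has {}, leaving only diamond.
Block 3, plot 2: block 3 has {circle, square, triangle, star} and plot 2 has {square, triangle, hexagon}, leaving only diamond.
Block 3, plot 3: block 3 has {circle, square, triangle, star, diamond} and plot 3 has {diamond}, leaving only hexagon.
Block 2, plot 3: block 2 has {square, triangle, star} and plot 3 has {hexagon, diamond}, leaving only circle.
Block 2, plot 5: block 2 has {circle, square, triangle, star} and plot 5 has {triangle, star, diamond}, leaving only hexagon.
Block 2, plot 6: block 2 has {circle, square, triangle, star, hexagon} and plot 6 has {square, triangle, star, hexagon}, leaving only diamond.
Block 4, plot 6: block 4 has {triangle, hexagon, diamond} and plot 6 has {square, triangle, star, hexagon, diamond}, leaving only circle.
Block 4, plot 5: block 4 has {circle, triangle, hexagon, diamond} and plot 5 has {triangle, star, hexagon, diamond}, leaving only square.
Block 4 already has {circle, square, triangle, hexagon, diamond} and plot 3 already has {circle, hexagon, diamond}, so block 4, plot 3 must be star.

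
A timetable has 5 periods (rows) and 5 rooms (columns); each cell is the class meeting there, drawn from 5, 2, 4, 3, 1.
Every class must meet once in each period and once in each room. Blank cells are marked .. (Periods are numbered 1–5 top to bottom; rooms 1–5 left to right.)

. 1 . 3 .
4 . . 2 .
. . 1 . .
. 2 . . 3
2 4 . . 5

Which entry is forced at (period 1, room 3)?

2

Period 1, room 1: period 1 has {3, 1} and room 1 has {2, 4}, leaving only 5.
Period 2, room 5: period 2 has {2, 4} and room 5 has {5, 3}, leaving only 1.
Period 3, room 1: period 3 has {1} and room 1 has {5, 2, 4}, leaving only 3.
Period 3, room 2: period 3 has {3, 1} and room 2 has {2, 4, 1}, leaving only 5.
Period 2, room 2: period 2 has {2, 4, 1} and room 2 has {5, 2, 4, 1}, leaving only 3.
Period 2, room 3: period 2 has {2, 4, 3, 1} and room 3 has {1}, leaving only 5.
Period 3, room 4: period 3 has {5, 3, 1} and room 4 has {2, 3}, leaving only 4.
Period 3, room 5: period 3 has {5, 4, 3, 1} and room 5 has {5, 3, 1}, leaving only 2.
Period 1, room 5: period 1 has {5, 3, 1} and room 5 has {5, 2, 3, 1}, leaving only 4.
Period 1 already has {5, 4, 3, 1} and room 3 already has {5, 1}, so period 1, room 3 must be 2.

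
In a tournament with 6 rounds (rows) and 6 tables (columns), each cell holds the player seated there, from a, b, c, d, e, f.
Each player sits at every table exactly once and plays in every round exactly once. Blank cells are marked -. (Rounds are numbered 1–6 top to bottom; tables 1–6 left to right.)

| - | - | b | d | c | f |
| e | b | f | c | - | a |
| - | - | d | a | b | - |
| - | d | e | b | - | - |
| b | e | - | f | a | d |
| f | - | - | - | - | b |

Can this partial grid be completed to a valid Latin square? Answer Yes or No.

Round 1, table 1: round 1 has {b, c, d, f} and table 1 has {b, e, f}, so it must be a.
Now round 1, table 2: round 1 together with table 2 already contain {a, b, c, d, e, f} — every symbol — so nothing can go there. The grid has no valid completion.

No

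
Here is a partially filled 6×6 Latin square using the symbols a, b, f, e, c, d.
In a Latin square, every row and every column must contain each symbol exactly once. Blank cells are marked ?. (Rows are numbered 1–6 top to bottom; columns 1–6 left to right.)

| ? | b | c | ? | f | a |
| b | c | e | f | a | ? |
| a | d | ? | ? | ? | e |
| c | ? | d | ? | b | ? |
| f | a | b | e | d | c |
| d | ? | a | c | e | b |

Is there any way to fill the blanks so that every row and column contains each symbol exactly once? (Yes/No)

No row or column among the givens repeats a symbol, and propagating forced cells runs into no contradiction.
One valid completion exists (for instance, e b c d f a / b c e f a d / a d f b c e / c e d a b f / f a b e d c / d f a c e b).

Yes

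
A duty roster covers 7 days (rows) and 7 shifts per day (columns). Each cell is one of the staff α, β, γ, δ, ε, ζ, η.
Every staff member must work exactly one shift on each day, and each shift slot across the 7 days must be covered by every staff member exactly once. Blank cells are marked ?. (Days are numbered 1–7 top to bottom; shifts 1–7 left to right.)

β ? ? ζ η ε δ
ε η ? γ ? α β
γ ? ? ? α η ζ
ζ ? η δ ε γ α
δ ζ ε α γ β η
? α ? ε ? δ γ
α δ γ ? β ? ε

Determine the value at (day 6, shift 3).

Day 1, shift 2: day 1 has {β, δ, ε, ζ, η} and shift 2 has {α, δ, ζ, η}, leaving only γ.
Day 1, shift 3: day 1 has {β, γ, δ, ε, ζ, η} and shift 3 has {γ, ε, η}, leaving only α.
Day 3, shift 4: day 3 has {α, γ, ζ, η} and shift 4 has {α, γ, δ, ε, ζ}, leaving only β.
Day 3, shift 2: day 3 has {α, β, γ, ζ, η} and shift 2 has {α, γ, δ, ζ, η}, leaving only ε.
Day 3, shift 3: day 3 has {α, β, γ, ε, ζ, η} and shift 3 has {α, γ, ε, η}, leaving only δ.
Day 2, shift 3: day 2 has {α, β, γ, ε, η} and shift 3 has {α, γ, δ, ε, η}, leaving only ζ.
Day 6 already has {α, γ, δ, ε} and shift 3 already has {α, γ, δ, ε, ζ, η}, so day 6, shift 3 must be β.

β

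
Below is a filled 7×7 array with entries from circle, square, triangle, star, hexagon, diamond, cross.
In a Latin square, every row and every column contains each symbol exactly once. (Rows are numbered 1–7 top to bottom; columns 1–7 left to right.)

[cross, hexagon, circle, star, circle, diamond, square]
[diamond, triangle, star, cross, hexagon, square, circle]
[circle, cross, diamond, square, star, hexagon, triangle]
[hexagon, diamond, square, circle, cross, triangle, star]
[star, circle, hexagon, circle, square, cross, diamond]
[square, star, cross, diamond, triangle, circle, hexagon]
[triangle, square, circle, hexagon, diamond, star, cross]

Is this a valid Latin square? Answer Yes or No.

Row 1 contains circle twice (at columns 3 and 5); row 5 is also not a permutation.

No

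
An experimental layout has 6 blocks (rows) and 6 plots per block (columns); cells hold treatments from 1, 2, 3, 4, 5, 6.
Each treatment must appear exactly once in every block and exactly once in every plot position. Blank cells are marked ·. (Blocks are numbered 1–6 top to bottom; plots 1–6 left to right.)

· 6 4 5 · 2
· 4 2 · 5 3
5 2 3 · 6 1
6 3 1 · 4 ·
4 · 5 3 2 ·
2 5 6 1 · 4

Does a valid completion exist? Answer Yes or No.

Yes

No block or plot among the givens repeats a symbol, and propagating forced cells runs into no contradiction.
One valid completion exists (for instance, 3 6 4 5 1 2 / 1 4 2 6 5 3 / 5 2 3 4 6 1 / 6 3 1 2 4 5 / 4 1 5 3 2 6 / 2 5 6 1 3 4).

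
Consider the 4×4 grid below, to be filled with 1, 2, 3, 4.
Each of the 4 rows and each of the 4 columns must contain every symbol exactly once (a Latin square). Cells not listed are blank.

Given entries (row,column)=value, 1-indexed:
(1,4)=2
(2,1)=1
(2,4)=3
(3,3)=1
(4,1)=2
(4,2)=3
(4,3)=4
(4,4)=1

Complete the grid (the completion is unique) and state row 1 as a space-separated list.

Row 1, column 3: row 1 has {2} and column 3 has {1, 4}, leaving only 3.
Row 1, column 1: row 1 has {2, 3} and column 1 has {1, 2}, leaving only 4.
Row 1, column 2: row 1 has {2, 3, 4} and column 2 has {3}, leaving only 1.
So row 1 reads: 4 1 3 2.

4 1 3 2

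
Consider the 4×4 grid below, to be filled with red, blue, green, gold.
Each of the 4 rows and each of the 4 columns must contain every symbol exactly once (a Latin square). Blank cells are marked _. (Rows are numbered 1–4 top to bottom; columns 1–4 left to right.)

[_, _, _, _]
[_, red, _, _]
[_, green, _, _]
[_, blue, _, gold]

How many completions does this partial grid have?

Row 1, column 1: eliminating its row and column leaves {red, blue, green, gold}.
Row 1, column 2: eliminating its row and column leaves {gold}.
Row 1, column 3: eliminating its row and column leaves {red, blue, green, gold}.
Row 1, column 4: eliminating its row and column leaves {red, blue, green}.
Row 2, column 1: eliminating its row and column leaves {blue, green, gold}.
Row 2, column 3: eliminating its row and column leaves {blue, green, gold}.
Row 2, column 4: eliminating its row and column leaves {blue, green}.
Row 3, column 1: eliminating its row and column leaves {red, blue, gold}.
Row 3, column 3: eliminating its row and column leaves {red, blue, gold}.
Row 3, column 4: eliminating its row and column leaves {red, blue}.
Row 4, column 1: eliminating its row and column leaves {red, green}.
Row 4, column 3: eliminating its row and column leaves {red, green}.
Enumerating the assignments across these blanks that avoid any row or column repeat gives 8 completions.

8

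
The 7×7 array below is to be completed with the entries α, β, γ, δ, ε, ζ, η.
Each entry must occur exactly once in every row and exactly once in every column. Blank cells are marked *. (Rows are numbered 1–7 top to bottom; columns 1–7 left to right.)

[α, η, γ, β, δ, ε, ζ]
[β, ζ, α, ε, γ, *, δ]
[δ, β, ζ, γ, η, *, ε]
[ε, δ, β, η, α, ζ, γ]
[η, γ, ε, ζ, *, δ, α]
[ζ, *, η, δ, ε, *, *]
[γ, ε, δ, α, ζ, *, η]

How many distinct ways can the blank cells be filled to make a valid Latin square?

1

Row 2, column 6: eliminating its row and column leaves {η}.
Row 3, column 6: eliminating its row and column leaves {α}.
Row 5, column 5: eliminating its row and column leaves {β}.
Row 6, column 2: eliminating its row and column leaves {α}.
Row 6, column 6: eliminating its row and column leaves {α, β, γ}.
Row 6, column 7: eliminating its row and column leaves {β}.
Row 7, column 6: eliminating its row and column leaves {β}.
Only one assignment across all blanks avoids any row or column repeat, giving 1 completion.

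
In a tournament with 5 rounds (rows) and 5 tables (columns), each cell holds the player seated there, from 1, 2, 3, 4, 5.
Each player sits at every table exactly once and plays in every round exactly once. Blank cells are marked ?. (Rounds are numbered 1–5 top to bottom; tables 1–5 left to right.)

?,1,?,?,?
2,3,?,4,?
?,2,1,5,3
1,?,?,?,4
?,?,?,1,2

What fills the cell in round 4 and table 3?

2

Round 1, table 5: round 1 has {1} and table 5 has {2, 3, 4}, leaving only 5.
Round 2, table 3: round 2 has {2, 3, 4} and table 3 has {1}, leaving only 5.
Round 2, table 5: round 2 has {2, 3, 4, 5} and table 5 has {2, 3, 4, 5}, leaving only 1.
Round 3, table 1: round 3 has {1, 2, 3, 5} and table 1 has {1, 2}, leaving only 4.
Round 1, table 1: round 1 has {1, 5} and table 1 has {1, 2, 4}, leaving only 3.
Round 1, table 4: round 1 has {1, 3, 5} and table 4 has {1, 4, 5}, leaving only 2.
Round 1, table 3: round 1 has {1, 2, 3, 5} and table 3 has {1, 5}, leaving only 4.
Round 4, table 2: round 4 has {1, 4} and table 2 has {1, 2, 3}, leaving only 5.
Round 4, table 4: round 4 has {1, 4, 5} and table 4 has {1, 2, 4, 5}, leaving only 3.
Round 4 already has {1, 3, 4, 5} and table 3 already has {1, 4, 5}, so round 4, table 3 must be 2.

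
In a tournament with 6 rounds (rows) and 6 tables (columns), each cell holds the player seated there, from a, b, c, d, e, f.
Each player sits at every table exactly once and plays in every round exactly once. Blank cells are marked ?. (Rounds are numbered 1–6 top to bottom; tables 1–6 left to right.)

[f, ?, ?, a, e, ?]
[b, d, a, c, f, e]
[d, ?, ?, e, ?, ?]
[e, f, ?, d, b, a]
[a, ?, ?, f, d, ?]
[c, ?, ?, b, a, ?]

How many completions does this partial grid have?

3

Round 1, table 2: eliminating its round and table leaves {b, c}.
Round 1, table 3: eliminating its round and table leaves {b, c, d}.
Round 1, table 6: eliminating its round and table leaves {b, c, d}.
Round 3, table 2: eliminating its round and table leaves {a, b, c}.
Round 3, table 3: eliminating its round and table leaves {b, c, f}.
Round 3, table 5: eliminating its round and table leaves {c}.
Round 3, table 6: eliminating its round and table leaves {b, c, f}.
Round 4, table 3: eliminating its round and table leaves {c}.
Round 5, table 2: eliminating its round and table leaves {b, c, e}.
Round 5, table 3: eliminating its round and table leaves {b, c, e}.
Round 5, table 6: eliminating its round and table leaves {b, c}.
Round 6, table 2: eliminating its round and table leaves {e}.
Round 6, table 3: eliminating its round and table leaves {d, e, f}.
Round 6, table 6: eliminating its round and table leaves {d, f}.
Enumerating the assignments across these blanks that avoid any round or table repeat gives 3 completions.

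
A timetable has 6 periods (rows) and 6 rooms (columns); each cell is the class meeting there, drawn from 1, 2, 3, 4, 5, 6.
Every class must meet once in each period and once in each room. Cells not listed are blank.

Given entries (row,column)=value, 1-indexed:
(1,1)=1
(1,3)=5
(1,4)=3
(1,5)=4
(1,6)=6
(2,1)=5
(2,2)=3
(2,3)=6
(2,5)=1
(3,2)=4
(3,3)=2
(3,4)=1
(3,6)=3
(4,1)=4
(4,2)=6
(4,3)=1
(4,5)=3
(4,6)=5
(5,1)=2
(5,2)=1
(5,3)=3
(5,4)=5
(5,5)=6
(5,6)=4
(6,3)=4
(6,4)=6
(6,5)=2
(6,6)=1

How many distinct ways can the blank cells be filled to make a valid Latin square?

1

Period 1, room 2: eliminating its period and room leaves {2}.
Period 2, room 4: eliminating its period and room leaves {2, 4}.
Period 2, room 6: eliminating its period and room leaves {2}.
Period 3, room 1: eliminating its period and room leaves {6}.
Period 3, room 5: eliminating its period and room leaves {5}.
Period 4, room 4: eliminating its period and room leaves {2}.
Period 6, room 1: eliminating its period and room leaves {3}.
Period 6, room 2: eliminating its period and room leaves {5}.
Only one assignment across all blanks avoids any period or room repeat, giving 1 completion.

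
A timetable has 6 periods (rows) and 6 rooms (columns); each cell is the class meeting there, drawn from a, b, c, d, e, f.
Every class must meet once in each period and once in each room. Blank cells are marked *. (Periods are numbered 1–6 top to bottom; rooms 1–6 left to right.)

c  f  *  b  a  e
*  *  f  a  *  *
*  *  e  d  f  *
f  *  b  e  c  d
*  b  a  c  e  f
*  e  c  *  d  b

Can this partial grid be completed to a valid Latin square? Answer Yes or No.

No period or room among the givens repeats a symbol, and propagating forced cells runs into no contradiction.
One valid completion exists (for instance, c f d b a e / e d f a b c / b c e d f a / f a b e c d / d b a c e f / a e c f d b).

Yes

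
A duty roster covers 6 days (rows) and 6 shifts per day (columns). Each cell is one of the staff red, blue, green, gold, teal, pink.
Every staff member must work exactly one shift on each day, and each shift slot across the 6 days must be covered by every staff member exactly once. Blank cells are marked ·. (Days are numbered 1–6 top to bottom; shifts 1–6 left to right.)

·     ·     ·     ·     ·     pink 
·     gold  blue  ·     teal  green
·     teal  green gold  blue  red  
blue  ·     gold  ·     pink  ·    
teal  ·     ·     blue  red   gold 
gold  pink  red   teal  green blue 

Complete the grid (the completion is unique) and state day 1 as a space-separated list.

green blue teal red gold pink

Day 1, shift 3: day 1 has {pink} and shift 3 has {red, blue, green, gold}, leaving only teal.
Day 1, shift 5: day 1 has {teal, pink} and shift 5 has {red, blue, green, teal, pink}, leaving only gold.
Day 3, shift 1: day 3 has {red, blue, green, gold, teal} and shift 1 has {blue, gold, teal}, leaving only pink.
Day 2, shift 1: day 2 has {blue, green, gold, teal} and shift 1 has {blue, gold, teal, pink}, leaving only red.
Day 1, shift 1: day 1 has {gold, teal, pink} and shift 1 has {red, blue, gold, teal, pink}, leaving only green.
Day 1, shift 4: day 1 has {green, gold, teal, pink} and shift 4 has {blue, gold, teal}, leaving only red.
Day 1, shift 2: day 1 has {red, green, gold, teal, pink} and shift 2 has {gold, teal, pink}, leaving only blue.
So day 1 reads: green blue teal red gold pink.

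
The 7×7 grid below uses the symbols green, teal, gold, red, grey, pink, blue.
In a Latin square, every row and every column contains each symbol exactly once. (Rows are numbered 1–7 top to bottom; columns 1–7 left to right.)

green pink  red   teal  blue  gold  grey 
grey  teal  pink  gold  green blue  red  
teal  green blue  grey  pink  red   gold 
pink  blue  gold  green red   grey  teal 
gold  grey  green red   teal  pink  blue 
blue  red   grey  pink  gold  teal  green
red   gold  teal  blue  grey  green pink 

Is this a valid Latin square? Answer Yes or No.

Each row is a permutation of the 7 symbols, and so is each column.

Yes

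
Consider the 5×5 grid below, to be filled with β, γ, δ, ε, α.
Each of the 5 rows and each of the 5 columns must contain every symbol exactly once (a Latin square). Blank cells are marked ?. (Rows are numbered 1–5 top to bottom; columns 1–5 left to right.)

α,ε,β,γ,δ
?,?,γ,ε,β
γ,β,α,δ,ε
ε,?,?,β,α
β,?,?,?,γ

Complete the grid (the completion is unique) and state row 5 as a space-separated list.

Row 5, column 4: row 5 has {β, γ} and column 4 has {β, γ, δ, ε}, leaving only α.
Row 5, column 2: row 5 has {β, γ, α} and column 2 has {β, ε}, leaving only δ.
Row 5, column 3: row 5 has {β, γ, δ, α} and column 3 has {β, γ, α}, leaving only ε.
So row 5 reads: β δ ε α γ.

β δ ε α γ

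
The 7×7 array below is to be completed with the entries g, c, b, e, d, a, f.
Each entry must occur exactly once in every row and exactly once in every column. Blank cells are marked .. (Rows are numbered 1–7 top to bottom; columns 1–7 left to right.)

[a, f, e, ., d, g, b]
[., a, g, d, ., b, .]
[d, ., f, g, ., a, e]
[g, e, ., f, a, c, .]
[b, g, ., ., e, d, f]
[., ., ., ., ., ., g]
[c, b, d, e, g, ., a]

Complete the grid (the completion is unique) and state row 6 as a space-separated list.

Row 1, column 4: row 1 has {g, b, e, d, a, f} and column 4 has {g, e, d, f}, leaving only c.
Row 2, column 7: row 2 has {g, b, d, a} and column 7 has {g, b, e, a, f}, leaving only c.
Row 2, column 5: row 2 has {g, c, b, d, a} and column 5 has {g, e, d, a}, leaving only f.
Row 2, column 1: row 2 has {g, c, b, d, a, f} and column 1 has {g, c, b, d, a}, leaving only e.
Row 6, column 1: row 6 has {g} and column 1 has {g, c, b, e, d, a}, leaving only f.
Row 6, column 6: row 6 has {g, f} and column 6 has {g, c, b, d, a}, leaving only e.
Row 3, column 2: row 3 has {g, e, d, a, f} and column 2 has {g, b, e, a, f}, leaving only c.
Row 6, column 2: row 6 has {g, e, f} and column 2 has {g, c, b, e, a, f}, leaving only d.
Row 3, column 5: row 3 has {g, c, e, d, a, f} and column 5 has {g, e, d, a, f}, leaving only b.
Row 6, column 5: row 6 has {g, e, d, f} and column 5 has {g, b, e, d, a, f}, leaving only c.
Row 4, column 3: row 4 has {g, c, e, a, f} and column 3 has {g, e, d, f}, leaving only b.
Row 6, column 3: row 6 has {g, c, e, d, f} and column 3 has {g, b, e, d, f}, leaving only a.
Row 6, column 4: row 6 has {g, c, e, d, a, f} and column 4 has {g, c, e, d, f}, leaving only b.
So row 6 reads: f d a b c e g.

f d a b c e g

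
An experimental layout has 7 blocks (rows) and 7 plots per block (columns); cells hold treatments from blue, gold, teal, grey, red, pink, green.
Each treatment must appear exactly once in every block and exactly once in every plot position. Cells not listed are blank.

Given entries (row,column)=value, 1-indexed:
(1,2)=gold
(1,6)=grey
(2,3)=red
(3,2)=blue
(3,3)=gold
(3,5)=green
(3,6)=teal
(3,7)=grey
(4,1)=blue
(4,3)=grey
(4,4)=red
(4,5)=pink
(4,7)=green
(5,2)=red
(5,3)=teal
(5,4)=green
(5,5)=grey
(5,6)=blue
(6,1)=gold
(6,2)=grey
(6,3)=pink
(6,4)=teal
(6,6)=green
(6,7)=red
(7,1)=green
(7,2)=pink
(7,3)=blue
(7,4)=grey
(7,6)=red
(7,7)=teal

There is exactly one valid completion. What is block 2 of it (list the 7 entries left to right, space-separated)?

grey green red gold teal pink blue

Block 1, plot 3: block 1 has {gold, grey} and plot 3 has {blue, gold, teal, grey, red, pink}, leaving only green.
Block 3, plot 4: block 3 has {blue, gold, teal, grey, green} and plot 4 has {teal, grey, red, green}, leaving only pink.
Block 1, plot 4: block 1 has {gold, grey, green} and plot 4 has {teal, grey, red, pink, green}, leaving only blue.
Block 2, plot 4: block 2 has {red} and plot 4 has {blue, teal, grey, red, pink, green}, leaving only gold.
Block 2, plot 6: block 2 has {gold, red} and plot 6 has {blue, teal, grey, red, green}, leaving only pink.
Block 2, plot 7: block 2 has {gold, red, pink} and plot 7 has {teal, grey, red, green}, leaving only blue.
Block 2, plot 5: block 2 has {blue, gold, red, pink} and plot 5 has {grey, pink, green}, leaving only teal.
Block 2, plot 1: block 2 has {blue, gold, teal, red, pink} and plot 1 has {blue, gold, green}, leaving only grey.
Block 2, plot 2: block 2 has {blue, gold, teal, grey, red, pink} and plot 2 has {blue, gold, grey, red, pink}, leaving only green.
So block 2 reads: grey green red gold teal pink blue.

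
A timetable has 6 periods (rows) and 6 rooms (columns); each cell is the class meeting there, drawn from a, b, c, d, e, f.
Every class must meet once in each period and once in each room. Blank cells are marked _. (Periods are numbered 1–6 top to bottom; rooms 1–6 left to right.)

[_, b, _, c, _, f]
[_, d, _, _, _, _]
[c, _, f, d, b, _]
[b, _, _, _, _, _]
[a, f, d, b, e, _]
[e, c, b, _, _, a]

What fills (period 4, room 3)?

Period 1, room 1: period 1 has {b, c, f} and room 1 has {a, b, c, e}, leaving only d.
Period 1, room 5: period 1 has {b, c, d, f} and room 5 has {b, e}, leaving only a.
Period 1, room 3: period 1 has {a, b, c, d, f} and room 3 has {b, d, f}, leaving only e.
Period 2, room 1: period 2 has {d} and room 1 has {a, b, c, d, e}, leaving only f.
Period 2, room 5: period 2 has {d, f} and room 5 has {a, b, e}, leaving only c.
Period 2, room 3: period 2 has {c, d, f} and room 3 has {b, d, e, f}, leaving only a.
Period 4 already has {b} and room 3 already has {a, b, d, e, f}, so period 4, room 3 must be c.

c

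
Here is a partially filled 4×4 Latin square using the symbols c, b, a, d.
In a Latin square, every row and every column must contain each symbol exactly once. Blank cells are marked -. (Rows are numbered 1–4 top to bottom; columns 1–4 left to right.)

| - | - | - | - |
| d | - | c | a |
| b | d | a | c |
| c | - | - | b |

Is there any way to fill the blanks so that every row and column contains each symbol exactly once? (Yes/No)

Yes

No row or column among the givens repeats a symbol, and propagating forced cells runs into no contradiction.
One valid completion exists (for instance, a c b d / d b c a / b d a c / c a d b).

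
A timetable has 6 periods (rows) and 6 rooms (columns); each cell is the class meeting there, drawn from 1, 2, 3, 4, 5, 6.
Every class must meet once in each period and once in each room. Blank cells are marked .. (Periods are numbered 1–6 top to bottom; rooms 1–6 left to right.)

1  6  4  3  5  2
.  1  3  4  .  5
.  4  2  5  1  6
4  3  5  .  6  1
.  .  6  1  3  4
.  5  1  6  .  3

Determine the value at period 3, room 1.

3

Period 3 already has {1, 2, 4, 5, 6} and room 1 already has {1, 4}, so period 3, room 1 must be 3.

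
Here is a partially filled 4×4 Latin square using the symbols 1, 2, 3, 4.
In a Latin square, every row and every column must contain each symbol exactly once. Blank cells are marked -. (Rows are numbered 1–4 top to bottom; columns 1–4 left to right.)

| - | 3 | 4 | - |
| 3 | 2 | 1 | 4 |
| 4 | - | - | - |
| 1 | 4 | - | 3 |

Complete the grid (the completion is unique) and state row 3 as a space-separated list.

4 1 3 2

Row 3, column 2: row 3 has {4} and column 2 has {2, 3, 4}, leaving only 1.
Row 3, column 4: row 3 has {1, 4} and column 4 has {3, 4}, leaving only 2.
Row 3, column 3: row 3 has {1, 2, 4} and column 3 has {1, 4}, leaving only 3.
So row 3 reads: 4 1 3 2.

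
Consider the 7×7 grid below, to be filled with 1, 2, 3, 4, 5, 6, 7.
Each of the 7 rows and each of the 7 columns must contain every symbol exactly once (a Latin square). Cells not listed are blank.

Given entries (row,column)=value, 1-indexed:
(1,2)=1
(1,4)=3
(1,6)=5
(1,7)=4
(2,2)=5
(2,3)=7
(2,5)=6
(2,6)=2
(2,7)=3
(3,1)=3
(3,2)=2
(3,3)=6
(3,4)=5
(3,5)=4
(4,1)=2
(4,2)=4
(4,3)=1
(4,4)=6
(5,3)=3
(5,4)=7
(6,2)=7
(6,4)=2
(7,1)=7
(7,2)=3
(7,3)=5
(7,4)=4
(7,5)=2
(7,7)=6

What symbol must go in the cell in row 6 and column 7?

5

Row 1, column 1: row 1 has {1, 3, 4, 5} and column 1 has {2, 3, 7}, leaving only 6.
Row 1, column 3: row 1 has {1, 3, 4, 5, 6} and column 3 has {1, 3, 5, 6, 7}, leaving only 2.
Row 1, column 5: row 1 has {1, 2, 3, 4, 5, 6} and column 5 has {2, 4, 6}, leaving only 7.
Row 2, column 4: row 2 has {2, 3, 5, 6, 7} and column 4 has {2, 3, 4, 5, 6, 7}, leaving only 1.
Row 2, column 1: row 2 has {1, 2, 3, 5, 6, 7} and column 1 has {2, 3, 6, 7}, leaving only 4.
Row 5, column 2: row 5 has {3, 7} and column 2 has {1, 2, 3, 4, 5, 7}, leaving only 6.
Row 6, column 3: row 6 has {2, 7} and column 3 has {1, 2, 3, 5, 6, 7}, leaving only 4.
Row 7, column 6: row 7 has {2, 3, 4, 5, 6, 7} and column 6 has {2, 5}, leaving only 1.
Row 3, column 6: row 3 has {2, 3, 4, 5, 6} and column 6 has {1, 2, 5}, leaving only 7.
Row 3, column 7: row 3 has {2, 3, 4, 5, 6, 7} and column 7 has {3, 4, 6}, leaving only 1.
Row 6 already has {2, 4, 7} and column 7 already has {1, 3, 4, 6}, so row 6, column 7 must be 5.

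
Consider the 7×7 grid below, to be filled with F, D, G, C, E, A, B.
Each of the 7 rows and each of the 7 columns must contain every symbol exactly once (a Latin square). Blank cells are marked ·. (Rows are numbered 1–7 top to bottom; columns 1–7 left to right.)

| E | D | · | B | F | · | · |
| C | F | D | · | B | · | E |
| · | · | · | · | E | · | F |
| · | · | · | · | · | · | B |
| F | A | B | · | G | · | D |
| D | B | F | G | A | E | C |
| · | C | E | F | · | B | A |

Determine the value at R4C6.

F

Row 1, column 7: row 1 has {F, D, E, B} and column 7 has {F, D, C, E, A, B}, leaving only G.
Row 2, column 4: row 2 has {F, D, C, E, B} and column 4 has {F, G, B}, leaving only A.
Row 2, column 6: row 2 has {F, D, C, E, A, B} and column 6 has {E, B}, leaving only G.
Row 3, column 2: row 3 has {F, E} and column 2 has {F, D, C, A, B}, leaving only G.
Row 4, column 2: row 4 has {B} and column 2 has {F, D, G, C, A, B}, leaving only E.
Row 5, column 6: row 5 has {F, D, G, A, B} and column 6 has {G, E, B}, leaving only C.
Row 1, column 6: row 1 has {F, D, G, E, B} and column 6 has {G, C, E, B}, leaving only A.
Row 1, column 3: row 1 has {F, D, G, E, A, B} and column 3 has {F, D, E, B}, leaving only C.
Row 3, column 3: row 3 has {F, G, E} and column 3 has {F, D, C, E, B}, leaving only A.
Row 3, column 1: row 3 has {F, G, E, A} and column 1 has {F, D, C, E}, leaving only B.
Row 3, column 6: row 3 has {F, G, E, A, B} and column 6 has {G, C, E, A, B}, leaving only D.
Row 4 already has {E, B} and column 6 already has {D, G, C, E, A, B}, so row 4, column 6 must be F.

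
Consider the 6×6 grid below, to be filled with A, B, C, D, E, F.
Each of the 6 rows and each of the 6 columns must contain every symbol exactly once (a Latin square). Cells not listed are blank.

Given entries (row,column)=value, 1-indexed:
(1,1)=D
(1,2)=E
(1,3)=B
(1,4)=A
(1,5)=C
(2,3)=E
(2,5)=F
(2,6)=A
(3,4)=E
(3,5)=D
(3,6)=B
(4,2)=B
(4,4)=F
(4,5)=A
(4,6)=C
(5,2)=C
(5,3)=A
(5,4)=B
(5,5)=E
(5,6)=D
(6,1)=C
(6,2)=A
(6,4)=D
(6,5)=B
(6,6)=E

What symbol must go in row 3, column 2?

Row 3 already has {B, D, E} and column 2 already has {A, B, C, E}, so row 3, column 2 must be F.

F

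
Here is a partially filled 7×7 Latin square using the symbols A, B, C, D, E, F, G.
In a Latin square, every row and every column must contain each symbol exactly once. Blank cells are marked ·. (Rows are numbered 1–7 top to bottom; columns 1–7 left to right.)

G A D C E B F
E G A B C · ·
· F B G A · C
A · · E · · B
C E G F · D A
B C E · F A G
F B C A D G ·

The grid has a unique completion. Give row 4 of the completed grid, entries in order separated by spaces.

Row 4, column 2: row 4 has {A, B, E} and column 2 has {A, B, C, E, F, G}, leaving only D.
Row 4, column 3: row 4 has {A, B, D, E} and column 3 has {A, B, C, D, E, G}, leaving only F.
Row 4, column 5: row 4 has {A, B, D, E, F} and column 5 has {A, C, D, E, F}, leaving only G.
Row 4, column 6: row 4 has {A, B, D, E, F, G} and column 6 has {A, B, D, G}, leaving only C.
So row 4 reads: A D F E G C B.

A D F E G C B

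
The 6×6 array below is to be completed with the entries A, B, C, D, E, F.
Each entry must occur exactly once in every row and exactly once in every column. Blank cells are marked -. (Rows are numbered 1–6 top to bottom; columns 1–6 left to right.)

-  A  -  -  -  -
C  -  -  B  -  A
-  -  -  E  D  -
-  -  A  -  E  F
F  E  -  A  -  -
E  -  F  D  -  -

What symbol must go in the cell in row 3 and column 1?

Row 2, column 5: row 2 has {A, B, C} and column 5 has {D, E}, leaving only F.
Row 2, column 2: row 2 has {A, B, C, F} and column 2 has {A, E}, leaving only D.
Row 2, column 3: row 2 has {A, B, C, D, F} and column 3 has {A, F}, leaving only E.
Row 4, column 4: row 4 has {A, E, F} and column 4 has {A, B, D, E}, leaving only C.
Row 1, column 4: row 1 has {A} and column 4 has {A, B, C, D, E}, leaving only F.
Row 4, column 2: row 4 has {A, C, E, F} and column 2 has {A, D, E}, leaving only B.
Row 4, column 1: row 4 has {A, B, C, E, F} and column 1 has {C, E, F}, leaving only D.
Row 1, column 1: row 1 has {A, F} and column 1 has {C, D, E, F}, leaving only B.
Row 3 already has {D, E} and column 1 already has {B, C, D, E, F}, so row 3, column 1 must be A.

A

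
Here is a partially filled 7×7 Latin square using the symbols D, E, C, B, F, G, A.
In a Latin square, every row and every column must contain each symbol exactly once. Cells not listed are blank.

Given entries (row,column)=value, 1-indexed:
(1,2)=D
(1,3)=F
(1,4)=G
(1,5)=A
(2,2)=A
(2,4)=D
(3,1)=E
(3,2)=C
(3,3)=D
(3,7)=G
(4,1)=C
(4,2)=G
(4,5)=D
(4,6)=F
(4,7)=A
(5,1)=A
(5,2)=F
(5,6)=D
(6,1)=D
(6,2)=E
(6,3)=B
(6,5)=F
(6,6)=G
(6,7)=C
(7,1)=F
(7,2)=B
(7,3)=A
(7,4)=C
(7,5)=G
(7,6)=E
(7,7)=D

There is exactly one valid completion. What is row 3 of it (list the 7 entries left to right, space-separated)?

E C D F B A G

Row 3, column 5: row 3 has {D, E, C, G} and column 5 has {D, F, G, A}, leaving only B.
Row 3, column 6: row 3 has {D, E, C, B, G} and column 6 has {D, E, F, G}, leaving only A.
Row 3, column 4: row 3 has {D, E, C, B, G, A} and column 4 has {D, C, G}, leaving only F.
So row 3 reads: E C D F B A G.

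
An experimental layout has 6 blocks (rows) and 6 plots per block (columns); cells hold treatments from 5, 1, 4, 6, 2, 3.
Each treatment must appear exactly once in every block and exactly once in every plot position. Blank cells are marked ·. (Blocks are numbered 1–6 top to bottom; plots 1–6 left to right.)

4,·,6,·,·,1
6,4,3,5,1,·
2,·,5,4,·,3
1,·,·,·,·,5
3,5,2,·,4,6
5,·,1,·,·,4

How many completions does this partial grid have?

Block 1, plot 2: eliminating its block and plot leaves {2, 3}.
Block 1, plot 4: eliminating its block and plot leaves {2, 3}.
Block 1, plot 5: eliminating its block and plot leaves {5, 2, 3}.
Block 2, plot 6: eliminating its block and plot leaves {2}.
Block 3, plot 2: eliminating its block and plot leaves {1, 6}.
Block 3, plot 5: eliminating its block and plot leaves {6}.
Block 4, plot 2: eliminating its block and plot leaves {6, 2, 3}.
Block 4, plot 3: eliminating its block and plot leaves {4}.
Block 4, plot 4: eliminating its block and plot leaves {6, 2, 3}.
Block 4, plot 5: eliminating its block and plot leaves {6, 2, 3}.
Block 5, plot 4: eliminating its block and plot leaves {1}.
Block 6, plot 2: eliminating its block and plot leaves {6, 2, 3}.
Block 6, plot 4: eliminating its block and plot leaves {6, 2, 3}.
Block 6, plot 5: eliminating its block and plot leaves {6, 2, 3}.
Enumerating the assignments across these blanks that avoid any block or plot repeat gives 4 completions.

4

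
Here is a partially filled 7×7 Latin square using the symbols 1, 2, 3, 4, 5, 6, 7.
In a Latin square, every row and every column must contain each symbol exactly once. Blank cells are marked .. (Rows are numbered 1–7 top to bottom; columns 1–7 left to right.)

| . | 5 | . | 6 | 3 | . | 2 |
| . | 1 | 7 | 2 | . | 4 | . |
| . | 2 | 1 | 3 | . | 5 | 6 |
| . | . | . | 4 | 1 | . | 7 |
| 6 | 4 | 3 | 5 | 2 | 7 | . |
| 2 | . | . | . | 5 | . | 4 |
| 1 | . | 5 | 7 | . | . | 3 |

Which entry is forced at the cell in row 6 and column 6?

3

Row 1, column 3: row 1 has {2, 3, 5, 6} and column 3 has {1, 3, 5, 7}, leaving only 4.
Row 1, column 1: row 1 has {2, 3, 4, 5, 6} and column 1 has {1, 2, 6}, leaving only 7.
Row 1, column 6: row 1 has {2, 3, 4, 5, 6, 7} and column 6 has {4, 5, 7}, leaving only 1.
Row 2, column 5: row 2 has {1, 2, 4, 7} and column 5 has {1, 2, 3, 5}, leaving only 6.
Row 2, column 7: row 2 has {1, 2, 4, 6, 7} and column 7 has {2, 3, 4, 6, 7}, leaving only 5.
Row 2, column 1: row 2 has {1, 2, 4, 5, 6, 7} and column 1 has {1, 2, 6, 7}, leaving only 3.
Row 3, column 1: row 3 has {1, 2, 3, 5, 6} and column 1 has {1, 2, 3, 6, 7}, leaving only 4.
Row 3, column 5: row 3 has {1, 2, 3, 4, 5, 6} and column 5 has {1, 2, 3, 5, 6}, leaving only 7.
Row 4, column 1: row 4 has {1, 4, 7} and column 1 has {1, 2, 3, 4, 6, 7}, leaving only 5.
Row 5, column 7: row 5 has {2, 3, 4, 5, 6, 7} and column 7 has {2, 3, 4, 5, 6, 7}, leaving only 1.
Row 6, column 3: row 6 has {2, 4, 5} and column 3 has {1, 3, 4, 5, 7}, leaving only 6.
Row 6 already has {2, 4, 5, 6} and column 6 already has {1, 4, 5, 7}, so row 6, column 6 must be 3.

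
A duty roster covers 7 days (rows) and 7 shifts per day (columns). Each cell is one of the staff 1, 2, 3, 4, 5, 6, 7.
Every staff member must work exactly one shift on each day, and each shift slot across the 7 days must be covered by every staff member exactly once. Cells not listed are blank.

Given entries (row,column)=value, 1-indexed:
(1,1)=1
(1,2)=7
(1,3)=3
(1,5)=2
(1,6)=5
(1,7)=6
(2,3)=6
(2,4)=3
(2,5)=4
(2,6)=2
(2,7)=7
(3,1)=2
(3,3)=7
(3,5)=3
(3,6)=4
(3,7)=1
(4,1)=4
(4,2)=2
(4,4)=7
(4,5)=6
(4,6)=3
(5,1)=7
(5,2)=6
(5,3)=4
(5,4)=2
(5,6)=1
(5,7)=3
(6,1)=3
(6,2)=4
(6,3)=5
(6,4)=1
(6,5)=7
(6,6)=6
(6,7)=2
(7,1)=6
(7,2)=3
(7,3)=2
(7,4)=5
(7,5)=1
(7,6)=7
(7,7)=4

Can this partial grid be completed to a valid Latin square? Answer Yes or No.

Yes

No day or shift among the givens repeats a symbol, and propagating forced cells runs into no contradiction.
One valid completion exists (for instance, 1 7 3 4 2 5 6 / 5 1 6 3 4 2 7 / 2 5 7 6 3 4 1 / 4 2 1 7 6 3 5 / 7 6 4 2 5 1 3 / 3 4 5 1 7 6 2 / 6 3 2 5 1 7 4).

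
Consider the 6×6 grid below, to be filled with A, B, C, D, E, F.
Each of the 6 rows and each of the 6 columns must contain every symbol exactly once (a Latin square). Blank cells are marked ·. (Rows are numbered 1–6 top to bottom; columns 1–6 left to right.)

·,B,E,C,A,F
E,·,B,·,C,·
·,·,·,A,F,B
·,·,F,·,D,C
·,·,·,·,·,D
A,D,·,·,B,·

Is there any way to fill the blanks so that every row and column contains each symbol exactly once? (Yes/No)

No row or column among the givens repeats a symbol, and propagating forced cells runs into no contradiction.
One valid completion exists (for instance, D B E C A F / E F B D C A / C E D A F B / B A F E D C / F C A B E D / A D C F B E).

Yes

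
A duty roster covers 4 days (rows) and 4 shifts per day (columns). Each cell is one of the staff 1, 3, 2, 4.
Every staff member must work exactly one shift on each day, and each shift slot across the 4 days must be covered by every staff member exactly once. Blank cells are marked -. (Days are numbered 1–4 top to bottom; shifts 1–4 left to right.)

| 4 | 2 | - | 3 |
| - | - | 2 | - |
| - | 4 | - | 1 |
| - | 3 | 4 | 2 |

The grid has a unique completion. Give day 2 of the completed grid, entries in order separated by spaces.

Day 2, shift 2: day 2 has {2} and shift 2 has {3, 2, 4}, leaving only 1.
Day 2, shift 1: day 2 has {1, 2} and shift 1 has {4}, leaving only 3.
Day 2, shift 4: day 2 has {1, 3, 2} and shift 4 has {1, 3, 2}, leaving only 4.
So day 2 reads: 3 1 2 4.

3 1 2 4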